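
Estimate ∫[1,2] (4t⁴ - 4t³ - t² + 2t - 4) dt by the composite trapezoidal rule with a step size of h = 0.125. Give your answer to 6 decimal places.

6.562988

h = (2 − 1)/8 = 0.125.
Nodes t₀,…,t₈ = 1, 1.125, 1.25, 1.375, 1.5, 1.625, 1.75, 1.875, 2.
f(t) = 4t⁴ - 4t³ - t² + 2t - 4: f₀=-3, f₁=-2.3037109375, f₂=-1.109375, f₃=0.7587890625, f₄=3.5, f₅=7.3369140625, f₆=12.515625, f₇=19.3056640625, f₈=28.
(h/2)·[f₀ + 2f₁ + 2f₂ + 2f₃ + 2f₄ + 2f₅ + 2f₆ + 2f₇ + f₈] = 0.0625·(105.0078125) = 6.562988.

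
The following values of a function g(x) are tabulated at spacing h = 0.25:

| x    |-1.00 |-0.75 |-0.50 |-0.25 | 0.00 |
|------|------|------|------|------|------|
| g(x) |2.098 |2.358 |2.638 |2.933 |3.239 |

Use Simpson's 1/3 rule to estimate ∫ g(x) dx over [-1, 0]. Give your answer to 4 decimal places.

h = 0.25, n = 4.
(h/3)·[y₀ + 4y₁ + 2y₂ + 4y₃ + y₄] = 0.083333·(31.777) = 2.6481.

2.6481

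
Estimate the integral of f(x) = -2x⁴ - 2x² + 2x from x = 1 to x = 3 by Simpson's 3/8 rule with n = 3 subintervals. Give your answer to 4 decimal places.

h = (3 − 1)/3 = 0.666667.
Nodes x₀,…,x₃ = 1, 1.666667, 2.333333, 3.
f(x) = -2x⁴ - 2x² + 2x: f₀=-2, f₁=-17.654321, f₂=-65.506173, f₃=-174.
(3h/8)·[f₀ + 3f₁ + 3f₂ + f₃] = 0.25·(-425.481481) = -106.3704.

-106.3704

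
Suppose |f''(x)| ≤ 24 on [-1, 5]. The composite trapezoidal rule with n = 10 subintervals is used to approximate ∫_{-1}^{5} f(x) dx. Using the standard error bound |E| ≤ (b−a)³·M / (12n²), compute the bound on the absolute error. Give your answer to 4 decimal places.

|E| ≤ (6)³·24 / (12·10²) = 5184/1200 = 4.3200.

4.3200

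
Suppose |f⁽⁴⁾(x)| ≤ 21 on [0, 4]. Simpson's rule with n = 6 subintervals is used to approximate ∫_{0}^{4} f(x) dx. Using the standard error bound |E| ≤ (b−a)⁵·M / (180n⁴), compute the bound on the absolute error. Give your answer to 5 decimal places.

0.09218

|E| ≤ (4)⁵·21 / (180·6⁴) = 21504/233280 = 0.09218.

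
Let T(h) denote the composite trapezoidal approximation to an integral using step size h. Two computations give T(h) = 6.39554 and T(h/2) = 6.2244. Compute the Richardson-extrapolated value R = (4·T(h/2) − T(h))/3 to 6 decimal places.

R = (4·T(h/2) − T(h)) / 3 = (4·6.2244 − 6.39554)/3 = (18.50206)/3 = 6.167353.

6.167353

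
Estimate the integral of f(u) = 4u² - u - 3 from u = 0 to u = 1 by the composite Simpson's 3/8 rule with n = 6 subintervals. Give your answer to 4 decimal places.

-2.1667

h = (1 − 0)/6 = 0.166667.
Nodes u₀,…,u₆ = 0, 0.166667, 0.333333, 0.5, 0.666667, 0.833333, 1.
f(u) = 4u² - u - 3: f₀=-3, f₁=-3.055556, f₂=-2.888889, f₃=-2.5, f₄=-1.888889, f₅=-1.055556, f₆=0.
(3h/8)·[f₀ + 3f₁ + 3f₂ + 2f₃ + 3f₄ + 3f₅ + f₆] = 0.0625·(-34.666667) = -2.1667.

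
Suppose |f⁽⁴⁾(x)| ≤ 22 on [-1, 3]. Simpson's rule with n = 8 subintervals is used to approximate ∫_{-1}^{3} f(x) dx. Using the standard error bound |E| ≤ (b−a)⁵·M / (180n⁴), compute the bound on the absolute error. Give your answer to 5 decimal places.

0.03056

|E| ≤ (4)⁵·22 / (180·8⁴) = 22528/737280 = 0.03056.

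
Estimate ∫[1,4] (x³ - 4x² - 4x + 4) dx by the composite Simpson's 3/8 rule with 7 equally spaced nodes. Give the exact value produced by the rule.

h = (4 − 1)/6 = 0.5.
Nodes x₀,…,x₆ = 1, 1.5, 2, 2.5, 3, 3.5, 4.
f(x) = x³ - 4x² - 4x + 4: f₀=-3, f₁=-7.625, f₂=-12, f₃=-15.375, f₄=-17, f₅=-16.125, f₆=-12.
(3h/8)·[f₀ + 3f₁ + 3f₂ + 2f₃ + 3f₄ + 3f₅ + f₆] = 0.1875·(-204) = -38.25.

-38.25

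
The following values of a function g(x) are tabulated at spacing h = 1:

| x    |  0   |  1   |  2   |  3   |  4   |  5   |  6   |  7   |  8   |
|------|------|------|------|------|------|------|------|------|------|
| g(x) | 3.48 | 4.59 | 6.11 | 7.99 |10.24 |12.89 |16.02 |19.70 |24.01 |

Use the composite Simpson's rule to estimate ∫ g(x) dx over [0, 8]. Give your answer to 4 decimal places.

h = 1, n = 8.
(h/3)·[y₀ + 4y₁ + 2y₂ + 4y₃ + 2y₄ + 4y₅ + 2y₆ + 4y₇ + y₈] = 0.333333·(272.91) = 90.9700.

90.9700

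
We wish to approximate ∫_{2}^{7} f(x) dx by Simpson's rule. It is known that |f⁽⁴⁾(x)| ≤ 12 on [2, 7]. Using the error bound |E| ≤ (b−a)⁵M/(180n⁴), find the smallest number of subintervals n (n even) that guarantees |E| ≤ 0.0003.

Need 37500/(180n⁴) ≤ 0.0003.
n⁴ ≥ 37500/(180·0.0003) = 694444 ⇒ n ≥ 28.8675, so the smallest even n is 30. (n must be even for Simpson's rule.)

30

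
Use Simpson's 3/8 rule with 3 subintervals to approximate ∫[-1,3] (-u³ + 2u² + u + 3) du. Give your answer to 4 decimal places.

14.6667

h = (3 − (-1))/3 = 1.333333.
Nodes u₀,…,u₃ = -1, 0.333333, 1.666667, 3.
f(u) = -u³ + 2u² + u + 3: f₀=5, f₁=3.518519, f₂=5.592593, f₃=-3.
(3h/8)·[f₀ + 3f₁ + 3f₂ + f₃] = 0.5·(29.333333) = 14.6667.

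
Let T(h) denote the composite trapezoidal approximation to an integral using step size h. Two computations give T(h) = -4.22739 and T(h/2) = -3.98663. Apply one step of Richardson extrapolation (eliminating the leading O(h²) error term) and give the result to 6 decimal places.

-3.906377

R = (4·T(h/2) − T(h)) / 3 = (4·(-3.98663) − (-4.22739))/3 = (-11.71913)/3 = -3.906377.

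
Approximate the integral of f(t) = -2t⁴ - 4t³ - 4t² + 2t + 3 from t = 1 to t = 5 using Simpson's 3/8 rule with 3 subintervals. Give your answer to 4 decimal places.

-2010.5185

h = (5 − 1)/3 = 1.333333.
Nodes t₀,…,t₃ = 1, 2.333333, 3.666667, 5.
f(t) = -2t⁴ - 4t³ - 4t² + 2t + 3: f₀=-5, f₁=-124.209877, f₂=-602.135802, f₃=-1837.
(3h/8)·[f₀ + 3f₁ + 3f₂ + f₃] = 0.5·(-4021.037037) = -2010.5185.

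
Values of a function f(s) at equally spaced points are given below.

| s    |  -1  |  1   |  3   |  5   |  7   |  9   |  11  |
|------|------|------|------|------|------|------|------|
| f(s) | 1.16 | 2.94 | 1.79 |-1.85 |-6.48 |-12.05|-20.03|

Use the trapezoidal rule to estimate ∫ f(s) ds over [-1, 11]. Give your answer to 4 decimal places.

h = 2, n = 6.
(h/2)·[y₀ + 2y₁ + 2y₂ + 2y₃ + 2y₄ + 2y₅ + y₆] = 1·(-50.17) = -50.1700.

-50.1700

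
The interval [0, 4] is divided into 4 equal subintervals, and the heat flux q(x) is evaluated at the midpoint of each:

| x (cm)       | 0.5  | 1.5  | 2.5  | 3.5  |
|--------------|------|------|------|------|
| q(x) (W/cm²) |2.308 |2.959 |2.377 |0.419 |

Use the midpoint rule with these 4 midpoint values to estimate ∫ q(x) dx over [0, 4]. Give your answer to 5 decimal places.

h = 1, n = 4.
h·[y(m₁) + y(m₂) + y(m₃) + y(m₄)] = 1·(8.063) = 8.06300.

8.06300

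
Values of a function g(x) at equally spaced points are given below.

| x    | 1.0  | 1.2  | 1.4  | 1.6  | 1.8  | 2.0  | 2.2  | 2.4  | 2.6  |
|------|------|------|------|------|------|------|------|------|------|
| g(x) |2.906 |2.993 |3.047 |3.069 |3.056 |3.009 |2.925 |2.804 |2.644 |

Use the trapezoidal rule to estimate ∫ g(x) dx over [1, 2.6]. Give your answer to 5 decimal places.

4.73560

h = 0.2, n = 8.
(h/2)·[y₀ + 2y₁ + 2y₂ + 2y₃ + 2y₄ + 2y₅ + 2y₆ + 2y₇ + y₈] = 0.1·(47.356) = 4.73560.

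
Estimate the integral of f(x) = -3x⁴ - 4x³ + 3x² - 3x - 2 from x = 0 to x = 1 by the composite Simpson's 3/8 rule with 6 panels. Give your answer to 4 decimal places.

-4.1007

h = (1 − 0)/6 = 0.166667.
Nodes x₀,…,x₆ = 0, 0.166667, 0.333333, 0.5, 0.666667, 0.833333, 1.
f(x) = -3x⁴ - 4x³ + 3x² - 3x - 2: f₀=-2, f₁=-2.4375, f₂=-2.851852, f₃=-3.4375, f₄=-4.444444, f₅=-6.178241, f₆=-9.
(3h/8)·[f₀ + 3f₁ + 3f₂ + 2f₃ + 3f₄ + 3f₅ + f₆] = 0.0625·(-65.611111) = -4.1007.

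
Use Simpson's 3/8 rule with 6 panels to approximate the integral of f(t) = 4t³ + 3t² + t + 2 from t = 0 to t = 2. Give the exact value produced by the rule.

30

h = (2 − 0)/6 = 0.333333.
Nodes t₀,…,t₆ = 0, 0.333333, 0.666667, 1, 1.333333, 1.666667, 2.
f(t) = 4t³ + 3t² + t + 2: f₀=2, f₁=2.814815, f₂=5.185185, f₃=10, f₄=18.148148, f₅=30.518519, f₆=48.
(3h/8)·[f₀ + 3f₁ + 3f₂ + 2f₃ + 3f₄ + 3f₅ + f₆] = 0.125·(240) = 30.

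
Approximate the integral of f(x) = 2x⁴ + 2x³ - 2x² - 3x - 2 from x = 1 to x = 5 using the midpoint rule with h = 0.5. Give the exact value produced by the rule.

1423.28125

h = (5 − 1)/8 = 0.5.
Midpoints m₁,…,m₈ = 1.25, 1.75, 2.25, 2.75, 3.25, 3.75, 4.25, 4.75.
f(m₁)=-0.0859375, f(m₂)=16.1015625, f(m₃)=55.1640625, f(m₄)=130.6015625, f(m₅)=258.9140625, f(m₆)=459.6015625, f(m₇)=755.1640625, f(m₈)=1171.1015625.
h·[f(m₁) + f(m₂) + f(m₃) + f(m₄) + f(m₅) + f(m₆) + f(m₇) + f(m₈)] = 0.5·(2846.5625) = 1423.28125.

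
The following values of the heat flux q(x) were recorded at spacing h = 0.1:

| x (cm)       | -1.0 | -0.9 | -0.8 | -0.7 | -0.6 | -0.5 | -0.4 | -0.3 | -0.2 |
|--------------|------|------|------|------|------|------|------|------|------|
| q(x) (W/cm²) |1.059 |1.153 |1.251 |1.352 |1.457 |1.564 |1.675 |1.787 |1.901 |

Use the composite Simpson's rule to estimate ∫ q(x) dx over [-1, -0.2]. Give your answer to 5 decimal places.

h = 0.1, n = 8.
(h/3)·[y₀ + 4y₁ + 2y₂ + 4y₃ + 2y₄ + 4y₅ + 2y₆ + 4y₇ + y₈] = 0.033333·(35.150) = 1.17167.

1.17167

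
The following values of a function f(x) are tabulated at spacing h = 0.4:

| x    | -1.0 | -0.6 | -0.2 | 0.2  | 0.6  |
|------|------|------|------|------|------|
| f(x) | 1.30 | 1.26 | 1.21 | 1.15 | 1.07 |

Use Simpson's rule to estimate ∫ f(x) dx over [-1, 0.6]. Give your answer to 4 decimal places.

h = 0.4, n = 4.
(h/3)·[y₀ + 4y₁ + 2y₂ + 4y₃ + y₄] = 0.133333·(14.43) = 1.9240.

1.9240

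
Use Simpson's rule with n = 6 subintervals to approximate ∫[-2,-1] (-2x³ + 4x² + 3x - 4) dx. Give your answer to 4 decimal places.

h = (-1 − (-2))/6 = 0.166667.
Nodes x₀,…,x₆ = -2, -1.833333, -1.666667, -1.5, -1.333333, -1.166667, -1.
f(x) = -2x³ + 4x² + 3x - 4: f₀=22, f₁=16.268519, f₂=11.370370, f₃=7.25, f₄=3.851852, f₅=1.120370, f₆=-1.
(h/3)·[f₀ + 4f₁ + 2f₂ + 4f₃ + 2f₄ + 4f₅ + f₆] = 0.055556·(150) = 8.3333.

8.3333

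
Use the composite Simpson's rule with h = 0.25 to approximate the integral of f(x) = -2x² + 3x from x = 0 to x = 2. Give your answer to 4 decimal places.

h = (2 − 0)/8 = 0.25.
Nodes x₀,…,x₈ = 0, 0.25, 0.5, 0.75, 1, 1.25, 1.5, 1.75, 2.
f(x) = -2x² + 3x: f₀=0, f₁=0.625, f₂=1, f₃=1.125, f₄=1, f₅=0.625, f₆=0, f₇=-0.875, f₈=-2.
(h/3)·[f₀ + 4f₁ + 2f₂ + 4f₃ + 2f₄ + 4f₅ + 2f₆ + 4f₇ + f₈] = 0.083333·(8) = 0.6667.

0.6667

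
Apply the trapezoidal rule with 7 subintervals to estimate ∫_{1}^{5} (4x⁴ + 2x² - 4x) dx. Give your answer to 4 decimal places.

h = (5 − 1)/7 = 0.571429.
Nodes x₀,…,x₇ = 1, 1.571429, 2.142857, 2.714286, 3.285714, 3.857143, 4.428571, 5.
f(x) = 4x⁴ + 2x² - 4x: f₀=2, f₁=23.044565, f₂=84.952103, f₃=220.988755, f₄=474.656393, f₅=899.692628, f₆=1560.070804, f₇=2530.
(h/2)·[f₀ + 2f₁ + 2f₂ + 2f₃ + 2f₄ + 2f₅ + 2f₆ + f₇] = 0.285714·(9058.810496) = 2588.2316.

2588.2316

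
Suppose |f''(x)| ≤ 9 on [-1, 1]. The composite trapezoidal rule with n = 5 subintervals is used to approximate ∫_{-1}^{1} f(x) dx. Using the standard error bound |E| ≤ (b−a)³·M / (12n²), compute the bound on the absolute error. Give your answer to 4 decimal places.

0.2400

|E| ≤ (2)³·9 / (12·5²) = 72/300 = 0.2400.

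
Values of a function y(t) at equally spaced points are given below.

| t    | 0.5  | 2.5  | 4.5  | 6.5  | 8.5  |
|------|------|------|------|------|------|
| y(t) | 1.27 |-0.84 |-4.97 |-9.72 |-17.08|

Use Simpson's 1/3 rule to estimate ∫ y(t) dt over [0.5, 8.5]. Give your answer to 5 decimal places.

h = 2, n = 4.
(h/3)·[y₀ + 4y₁ + 2y₂ + 4y₃ + y₄] = 0.666667·(-67.99) = -45.32667.

-45.32667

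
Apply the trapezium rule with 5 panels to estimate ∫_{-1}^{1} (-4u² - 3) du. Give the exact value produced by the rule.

-8.88

h = (1 − (-1))/5 = 0.4.
Nodes u₀,…,u₅ = -1, -0.6, -0.2, 0.2, 0.6, 1.
f(u) = -4u² - 3: f₀=-7, f₁=-4.44, f₂=-3.16, f₃=-3.16, f₄=-4.44, f₅=-7.
(h/2)·[f₀ + 2f₁ + 2f₂ + 2f₃ + 2f₄ + f₅] = 0.2·(-44.4) = -8.88.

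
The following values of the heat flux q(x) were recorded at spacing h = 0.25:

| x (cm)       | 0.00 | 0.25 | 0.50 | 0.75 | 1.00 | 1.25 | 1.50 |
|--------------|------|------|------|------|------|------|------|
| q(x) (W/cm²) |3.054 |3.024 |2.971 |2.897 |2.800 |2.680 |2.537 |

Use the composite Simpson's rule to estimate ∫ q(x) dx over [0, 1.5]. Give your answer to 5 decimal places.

4.29475

h = 0.25, n = 6.
(h/3)·[y₀ + 4y₁ + 2y₂ + 4y₃ + 2y₄ + 4y₅ + y₆] = 0.083333·(51.537) = 4.29475.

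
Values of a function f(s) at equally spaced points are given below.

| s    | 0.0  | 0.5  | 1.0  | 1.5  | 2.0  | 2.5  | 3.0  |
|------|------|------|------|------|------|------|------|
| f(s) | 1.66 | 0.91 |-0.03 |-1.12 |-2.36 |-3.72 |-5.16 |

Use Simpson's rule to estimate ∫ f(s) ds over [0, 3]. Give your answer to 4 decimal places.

h = 0.5, n = 6.
(h/3)·[y₀ + 4y₁ + 2y₂ + 4y₃ + 2y₄ + 4y₅ + y₆] = 0.166667·(-24.00) = -4.0000.

-4.0000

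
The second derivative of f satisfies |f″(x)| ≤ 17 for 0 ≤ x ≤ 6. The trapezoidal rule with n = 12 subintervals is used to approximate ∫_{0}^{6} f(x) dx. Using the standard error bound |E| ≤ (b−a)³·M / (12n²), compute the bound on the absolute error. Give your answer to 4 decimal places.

|E| ≤ (6)³·17 / (12·12²) = 3672/1728 = 2.1250.

2.1250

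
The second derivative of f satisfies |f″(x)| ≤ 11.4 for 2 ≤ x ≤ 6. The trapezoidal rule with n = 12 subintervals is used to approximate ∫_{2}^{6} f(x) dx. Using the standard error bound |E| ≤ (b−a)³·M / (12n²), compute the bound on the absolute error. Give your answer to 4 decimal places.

|E| ≤ (4)³·11.4 / (12·12²) = 729.6/1728 = 0.4222.

0.4222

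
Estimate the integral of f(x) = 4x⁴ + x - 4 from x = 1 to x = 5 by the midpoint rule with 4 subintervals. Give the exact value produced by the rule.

h = (5 − 1)/4 = 1.
Midpoints m₁,…,m₄ = 1.5, 2.5, 3.5, 4.5.
f(m₁)=17.75, f(m₂)=154.75, f(m₃)=599.75, f(m₄)=1640.75.
h·[f(m₁) + f(m₂) + f(m₃) + f(m₄)] = 1·(2413) = 2413.

2413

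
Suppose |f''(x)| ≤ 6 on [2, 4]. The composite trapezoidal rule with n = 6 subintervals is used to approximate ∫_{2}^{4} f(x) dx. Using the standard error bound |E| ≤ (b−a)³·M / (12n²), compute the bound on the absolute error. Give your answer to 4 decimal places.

0.1111

|E| ≤ (2)³·6 / (12·6²) = 48/432 = 0.1111.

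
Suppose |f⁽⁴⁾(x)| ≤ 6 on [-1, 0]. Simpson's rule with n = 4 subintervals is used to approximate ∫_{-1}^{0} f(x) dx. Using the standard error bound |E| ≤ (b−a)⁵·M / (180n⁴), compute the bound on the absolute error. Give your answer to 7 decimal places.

0.0001302

|E| ≤ (1)⁵·6 / (180·4⁴) = 6/46080 = 0.0001302.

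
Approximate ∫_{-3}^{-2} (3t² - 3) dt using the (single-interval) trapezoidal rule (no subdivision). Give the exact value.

T = (b−a)/2 · [f(-3) + f(-2)] = 0.5·[24 + 9] = 16.5.

16.5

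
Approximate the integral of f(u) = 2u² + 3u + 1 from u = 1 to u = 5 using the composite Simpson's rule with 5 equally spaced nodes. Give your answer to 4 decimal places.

122.6667

h = (5 − 1)/4 = 1.
Nodes u₀,…,u₄ = 1, 2, 3, 4, 5.
f(u) = 2u² + 3u + 1: f₀=6, f₁=15, f₂=28, f₃=45, f₄=66.
(h/3)·[f₀ + 4f₁ + 2f₂ + 4f₃ + f₄] = 0.333333·(368) = 122.6667.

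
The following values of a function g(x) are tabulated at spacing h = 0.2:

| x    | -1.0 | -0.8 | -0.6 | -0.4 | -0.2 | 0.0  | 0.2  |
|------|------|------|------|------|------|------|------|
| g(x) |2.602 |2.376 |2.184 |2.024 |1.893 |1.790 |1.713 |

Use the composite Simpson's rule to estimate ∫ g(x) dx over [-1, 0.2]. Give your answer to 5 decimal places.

2.48193

h = 0.2, n = 6.
(h/3)·[y₀ + 4y₁ + 2y₂ + 4y₃ + 2y₄ + 4y₅ + y₆] = 0.066667·(37.229) = 2.48193.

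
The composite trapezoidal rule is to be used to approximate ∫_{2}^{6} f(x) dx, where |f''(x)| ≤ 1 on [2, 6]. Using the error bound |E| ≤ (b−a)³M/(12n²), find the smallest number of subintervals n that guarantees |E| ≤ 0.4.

Need 64/(12n²) ≤ 0.4.
n² ≥ 64/(12·0.4) = 13.3333 ⇒ n ≥ 3.6515, so the smallest n is 4.

4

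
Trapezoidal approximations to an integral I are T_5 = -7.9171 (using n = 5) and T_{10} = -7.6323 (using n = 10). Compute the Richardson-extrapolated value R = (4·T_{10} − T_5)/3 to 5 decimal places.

R = (4·T_{10} − T_5) / 3 = (4·(-7.6323) − (-7.9171))/3 = (-22.6121)/3 = -7.53737.

-7.53737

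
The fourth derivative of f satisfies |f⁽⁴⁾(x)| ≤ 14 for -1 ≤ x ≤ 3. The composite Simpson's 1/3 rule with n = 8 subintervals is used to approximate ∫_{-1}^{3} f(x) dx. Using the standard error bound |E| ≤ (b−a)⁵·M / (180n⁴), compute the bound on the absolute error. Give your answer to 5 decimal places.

0.01944

|E| ≤ (4)⁵·14 / (180·8⁴) = 14336/737280 = 0.01944.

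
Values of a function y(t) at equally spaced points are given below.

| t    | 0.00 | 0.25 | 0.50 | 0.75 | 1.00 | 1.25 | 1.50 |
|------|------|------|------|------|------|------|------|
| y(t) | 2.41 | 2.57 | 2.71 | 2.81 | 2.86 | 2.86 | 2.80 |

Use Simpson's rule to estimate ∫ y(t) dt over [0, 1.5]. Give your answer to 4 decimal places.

4.1092

h = 0.25, n = 6.
(h/3)·[y₀ + 4y₁ + 2y₂ + 4y₃ + 2y₄ + 4y₅ + y₆] = 0.083333·(49.31) = 4.1092.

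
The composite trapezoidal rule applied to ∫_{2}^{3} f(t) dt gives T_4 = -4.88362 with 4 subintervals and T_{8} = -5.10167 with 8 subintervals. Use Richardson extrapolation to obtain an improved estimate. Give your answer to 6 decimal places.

-5.174353

R = (4·T_{8} − T_4) / 3 = (4·(-5.10167) − (-4.88362))/3 = (-15.52306)/3 = -5.174353.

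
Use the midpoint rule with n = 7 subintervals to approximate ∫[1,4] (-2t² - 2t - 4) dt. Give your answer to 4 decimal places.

-68.9082

h = (4 − 1)/7 = 0.428571.
Midpoints m₁,…,m₇ = 1.214286, 1.642857, 2.071429, 2.5, 2.928571, 3.357143, 3.785714.
f(m₁)=-9.377551, f(m₂)=-12.683673, f(m₃)=-16.724490, f(m₄)=-21.5, f(m₅)=-27.010204, f(m₆)=-33.255102, f(m₇)=-40.234694.
h·[f(m₁) + f(m₂) + f(m₃) + f(m₄) + f(m₅) + f(m₆) + f(m₇)] = 0.428571·(-160.785714) = -68.9082.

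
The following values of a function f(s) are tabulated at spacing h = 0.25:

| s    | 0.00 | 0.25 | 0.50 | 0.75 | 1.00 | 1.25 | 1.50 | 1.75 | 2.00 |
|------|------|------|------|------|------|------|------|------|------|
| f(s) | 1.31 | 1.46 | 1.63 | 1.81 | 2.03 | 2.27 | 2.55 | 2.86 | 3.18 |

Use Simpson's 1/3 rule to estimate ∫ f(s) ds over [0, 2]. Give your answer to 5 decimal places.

4.20917

h = 0.25, n = 8.
(h/3)·[y₀ + 4y₁ + 2y₂ + 4y₃ + 2y₄ + 4y₅ + 2y₆ + 4y₇ + y₈] = 0.083333·(50.51) = 4.20917.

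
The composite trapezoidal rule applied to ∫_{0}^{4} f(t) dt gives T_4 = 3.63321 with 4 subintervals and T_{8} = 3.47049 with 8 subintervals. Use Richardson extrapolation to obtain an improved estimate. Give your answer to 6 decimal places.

R = (4·T_{8} − T_4) / 3 = (4·3.47049 − 3.63321)/3 = (10.24875)/3 = 3.416250.

3.416250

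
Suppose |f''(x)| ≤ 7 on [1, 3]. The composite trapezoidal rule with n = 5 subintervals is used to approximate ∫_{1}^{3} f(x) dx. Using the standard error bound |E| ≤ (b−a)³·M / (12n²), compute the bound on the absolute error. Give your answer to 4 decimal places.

0.1867

|E| ≤ (2)³·7 / (12·5²) = 56/300 = 0.1867.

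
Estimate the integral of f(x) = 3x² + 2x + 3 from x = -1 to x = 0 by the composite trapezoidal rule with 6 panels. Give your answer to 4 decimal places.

3.0139

h = (0 − (-1))/6 = 0.166667.
Nodes x₀,…,x₆ = -1, -0.833333, -0.666667, -0.5, -0.333333, -0.166667, 0.
f(x) = 3x² + 2x + 3: f₀=4, f₁=3.416667, f₂=3, f₃=2.75, f₄=2.666667, f₅=2.75, f₆=3.
(h/2)·[f₀ + 2f₁ + 2f₂ + 2f₃ + 2f₄ + 2f₅ + f₆] = 0.083333·(36.166667) = 3.0139.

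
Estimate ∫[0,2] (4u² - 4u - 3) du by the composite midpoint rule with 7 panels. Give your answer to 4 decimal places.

-3.3878

h = (2 − 0)/7 = 0.285714.
Midpoints m₁,…,m₇ = 0.142857, 0.428571, 0.714286, 1, 1.285714, 1.571429, 1.857143.
f(m₁)=-3.489796, f(m₂)=-3.979592, f(m₃)=-3.816327, f(m₄)=-3, f(m₅)=-1.530612, f(m₆)=0.591837, f(m₇)=3.367347.
h·[f(m₁) + f(m₂) + f(m₃) + f(m₄) + f(m₅) + f(m₆) + f(m₇)] = 0.285714·(-11.857143) = -3.3878.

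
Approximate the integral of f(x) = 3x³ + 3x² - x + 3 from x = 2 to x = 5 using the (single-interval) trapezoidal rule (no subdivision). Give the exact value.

T = (b−a)/2 · [f(2) + f(5)] = 1.5·[37 + 448] = 727.5.

727.5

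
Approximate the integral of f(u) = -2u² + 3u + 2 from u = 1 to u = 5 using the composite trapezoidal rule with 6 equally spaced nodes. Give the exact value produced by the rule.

-39.52

h = (5 − 1)/5 = 0.8.
Nodes u₀,…,u₅ = 1, 1.8, 2.6, 3.4, 4.2, 5.
f(u) = -2u² + 3u + 2: f₀=3, f₁=0.92, f₂=-3.72, f₃=-10.92, f₄=-20.68, f₅=-33.
(h/2)·[f₀ + 2f₁ + 2f₂ + 2f₃ + 2f₄ + f₅] = 0.4·(-98.8) = -39.52.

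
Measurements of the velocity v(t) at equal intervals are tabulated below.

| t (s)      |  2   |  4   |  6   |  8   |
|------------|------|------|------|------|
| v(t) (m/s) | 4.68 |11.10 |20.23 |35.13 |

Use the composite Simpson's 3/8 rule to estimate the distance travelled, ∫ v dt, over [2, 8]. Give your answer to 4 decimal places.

h = 2, n = 3.
(3h/8)·[y₀ + 3y₁ + 3y₂ + y₃] = 0.75·(133.80) = 100.3500.

100.3500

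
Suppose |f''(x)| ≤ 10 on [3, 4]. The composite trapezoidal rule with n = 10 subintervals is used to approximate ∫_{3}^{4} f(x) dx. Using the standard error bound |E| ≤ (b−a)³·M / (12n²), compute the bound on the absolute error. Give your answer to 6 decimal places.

|E| ≤ (1)³·10 / (12·10²) = 10/1200 = 0.008333.

0.008333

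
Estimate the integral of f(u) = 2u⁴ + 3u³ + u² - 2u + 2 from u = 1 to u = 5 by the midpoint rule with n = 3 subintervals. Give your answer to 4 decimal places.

h = (5 − 1)/3 = 1.333333.
Midpoints m₁,…,m₃ = 1.666667, 3, 4.333333.
f(m₁)=30.765432, f(m₂)=248, f(m₃)=961.432099.
h·[f(m₁) + f(m₂) + f(m₃)] = 1.333333·(1240.197531) = 1653.5967.

1653.5967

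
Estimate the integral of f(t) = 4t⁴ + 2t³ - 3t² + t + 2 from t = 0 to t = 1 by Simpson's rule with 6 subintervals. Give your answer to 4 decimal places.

h = (1 − 0)/6 = 0.166667.
Nodes t₀,…,t₆ = 0, 0.166667, 0.333333, 0.5, 0.666667, 0.833333, 1.
f(t) = 4t⁴ + 2t³ - 3t² + t + 2: f₀=2, f₁=2.095679, f₂=2.123457, f₃=2.25, f₄=2.716049, f₅=3.836420, f₆=6.
(h/3)·[f₀ + 4f₁ + 2f₂ + 4f₃ + 2f₄ + 4f₅ + f₆] = 0.055556·(50.407407) = 2.8004.

2.8004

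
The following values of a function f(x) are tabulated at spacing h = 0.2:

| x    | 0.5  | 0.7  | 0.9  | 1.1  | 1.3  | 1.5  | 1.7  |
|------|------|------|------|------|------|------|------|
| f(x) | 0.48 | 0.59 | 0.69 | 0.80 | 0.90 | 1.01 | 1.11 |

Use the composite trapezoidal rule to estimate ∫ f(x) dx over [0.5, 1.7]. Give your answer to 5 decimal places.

h = 0.2, n = 6.
(h/2)·[y₀ + 2y₁ + 2y₂ + 2y₃ + 2y₄ + 2y₅ + y₆] = 0.1·(9.57) = 0.95700.

0.95700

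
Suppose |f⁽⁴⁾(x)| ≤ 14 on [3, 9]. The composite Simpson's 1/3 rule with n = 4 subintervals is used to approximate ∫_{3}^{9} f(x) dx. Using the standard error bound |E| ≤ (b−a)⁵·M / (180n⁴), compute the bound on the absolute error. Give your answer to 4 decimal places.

2.3625

|E| ≤ (6)⁵·14 / (180·4⁴) = 108864/46080 = 2.3625.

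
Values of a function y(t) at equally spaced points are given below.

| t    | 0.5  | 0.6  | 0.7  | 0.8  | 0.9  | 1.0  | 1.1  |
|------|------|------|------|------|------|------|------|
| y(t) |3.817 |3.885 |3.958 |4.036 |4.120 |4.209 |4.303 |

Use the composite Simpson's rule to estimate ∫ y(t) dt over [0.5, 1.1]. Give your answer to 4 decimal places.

2.4265

h = 0.1, n = 6.
(h/3)·[y₀ + 4y₁ + 2y₂ + 4y₃ + 2y₄ + 4y₅ + y₆] = 0.033333·(72.796) = 2.4265.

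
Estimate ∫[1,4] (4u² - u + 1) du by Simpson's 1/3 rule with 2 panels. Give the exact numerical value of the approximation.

h = (4 − 1)/2 = 1.5.
Nodes u₀,…,u₂ = 1, 2.5, 4.
f(u) = 4u² - u + 1: f₀=4, f₁=23.5, f₂=61.
(h/3)·[f₀ + 4f₁ + f₂] = 0.5·(159) = 79.5.

79.5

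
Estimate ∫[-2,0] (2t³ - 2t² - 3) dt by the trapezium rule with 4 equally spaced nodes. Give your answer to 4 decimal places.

-20.5185

h = (0 − (-2))/3 = 0.666667.
Nodes t₀,…,t₃ = -2, -1.333333, -0.666667, 0.
f(t) = 2t³ - 2t² - 3: f₀=-27, f₁=-11.296296, f₂=-4.481481, f₃=-3.
(h/2)·[f₀ + 2f₁ + 2f₂ + f₃] = 0.333333·(-61.555556) = -20.5185.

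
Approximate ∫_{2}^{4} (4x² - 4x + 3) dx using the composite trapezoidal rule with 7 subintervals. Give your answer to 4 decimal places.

56.7755

h = (4 − 2)/7 = 0.285714.
Nodes x₀,…,x₇ = 2, 2.285714, 2.571429, 2.857143, 3.142857, 3.428571, 3.714286, 4.
f(x) = 4x² - 4x + 3: f₀=11, f₁=14.755102, f₂=19.163265, f₃=24.224490, f₄=29.938776, f₅=36.306122, f₆=43.326531, f₇=51.
(h/2)·[f₀ + 2f₁ + 2f₂ + 2f₃ + 2f₄ + 2f₅ + 2f₆ + f₇] = 0.142857·(397.428571) = 56.7755.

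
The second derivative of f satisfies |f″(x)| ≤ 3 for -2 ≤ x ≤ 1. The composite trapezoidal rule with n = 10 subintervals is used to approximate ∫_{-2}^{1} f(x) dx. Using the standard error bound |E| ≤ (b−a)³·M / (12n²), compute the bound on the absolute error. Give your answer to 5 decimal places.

0.06750

|E| ≤ (3)³·3 / (12·10²) = 81/1200 = 0.06750.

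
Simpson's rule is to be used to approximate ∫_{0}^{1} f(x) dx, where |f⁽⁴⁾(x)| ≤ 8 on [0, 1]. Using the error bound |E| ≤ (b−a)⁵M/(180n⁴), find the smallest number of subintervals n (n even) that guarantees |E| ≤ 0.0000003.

20

Need 8/(180n⁴) ≤ 0.0000003.
n⁴ ≥ 8/(180·0.0000003) = 148148 ⇒ n ≥ 19.6189, so the smallest even n is 20. (n must be even for Simpson's rule.)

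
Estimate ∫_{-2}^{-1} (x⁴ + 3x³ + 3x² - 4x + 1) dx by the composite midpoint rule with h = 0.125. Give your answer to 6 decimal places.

8.945450

h = (-1 − (-2))/8 = 0.125.
Midpoints m₁,…,m₈ = -1.9375, -1.8125, -1.6875, -1.5625, -1.4375, -1.3125, -1.1875, -1.0625.
f(m₁)=12.2839508056640625, f(m₂)=11.0346832275390625, f(m₃)=9.9858551025390625, f(m₄)=9.0905914306640625, f(m₅)=8.3078765869140625, f(m₆)=7.6025543212890625, f(m₇)=6.9453277587890625, f(m₈)=6.3127593994140625.
h·[f(m₁) + f(m₂) + f(m₃) + f(m₄) + f(m₅) + f(m₆) + f(m₇) + f(m₈)] = 0.125·(71.5635986328125) = 8.945450.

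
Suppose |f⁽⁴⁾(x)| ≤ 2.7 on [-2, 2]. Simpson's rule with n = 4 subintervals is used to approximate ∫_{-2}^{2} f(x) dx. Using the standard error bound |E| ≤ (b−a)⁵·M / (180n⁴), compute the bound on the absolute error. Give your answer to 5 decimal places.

0.06000

|E| ≤ (4)⁵·2.7 / (180·4⁴) = 2764.8/46080 = 0.06000.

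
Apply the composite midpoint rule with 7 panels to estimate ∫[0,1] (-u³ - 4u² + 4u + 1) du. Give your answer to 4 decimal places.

h = (1 − 0)/7 = 0.142857.
Midpoints m₁,…,m₇ = 0.071429, 0.214286, 0.357143, 0.5, 0.642857, 0.785714, 0.928571.
f(m₁)=1.264942, f(m₂)=1.663630, f(m₃)=1.872813, f(m₄)=1.875, f(m₅)=1.652697, f(m₆)=1.188411, f(m₇)=0.464650.
h·[f(m₁) + f(m₂) + f(m₃) + f(m₄) + f(m₅) + f(m₆) + f(m₇)] = 0.142857·(9.982143) = 1.4260.

1.4260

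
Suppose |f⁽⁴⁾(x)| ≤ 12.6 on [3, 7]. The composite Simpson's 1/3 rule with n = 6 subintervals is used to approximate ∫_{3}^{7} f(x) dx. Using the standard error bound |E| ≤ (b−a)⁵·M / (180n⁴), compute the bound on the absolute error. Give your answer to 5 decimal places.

0.05531

|E| ≤ (4)⁵·12.6 / (180·6⁴) = 12902.4/233280 = 0.05531.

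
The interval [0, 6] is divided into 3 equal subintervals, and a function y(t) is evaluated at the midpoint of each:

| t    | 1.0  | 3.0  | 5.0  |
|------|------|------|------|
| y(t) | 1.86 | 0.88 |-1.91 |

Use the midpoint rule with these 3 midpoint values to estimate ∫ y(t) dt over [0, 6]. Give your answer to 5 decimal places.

h = 2, n = 3.
h·[y(m₁) + y(m₂) + y(m₃)] = 2·(0.83) = 1.66000.

1.66000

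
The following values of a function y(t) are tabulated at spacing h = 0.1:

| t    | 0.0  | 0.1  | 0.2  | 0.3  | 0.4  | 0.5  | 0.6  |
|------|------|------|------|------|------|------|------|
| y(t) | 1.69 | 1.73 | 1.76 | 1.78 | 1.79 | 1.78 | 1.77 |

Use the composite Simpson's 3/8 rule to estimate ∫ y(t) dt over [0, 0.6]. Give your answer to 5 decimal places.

h = 0.1, n = 6.
(3h/8)·[y₀ + 3y₁ + 3y₂ + 2y₃ + 3y₄ + 3y₅ + y₆] = 0.0375·(28.20) = 1.05750.

1.05750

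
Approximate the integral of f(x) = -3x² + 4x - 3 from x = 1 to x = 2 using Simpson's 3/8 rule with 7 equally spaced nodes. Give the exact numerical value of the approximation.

-4

h = (2 − 1)/6 = 0.166667.
Nodes x₀,…,x₆ = 1, 1.166667, 1.333333, 1.5, 1.666667, 1.833333, 2.
f(x) = -3x² + 4x - 3: f₀=-2, f₁=-2.416667, f₂=-3, f₃=-3.75, f₄=-4.666667, f₅=-5.75, f₆=-7.
(3h/8)·[f₀ + 3f₁ + 3f₂ + 2f₃ + 3f₄ + 3f₅ + f₆] = 0.0625·(-64) = -4.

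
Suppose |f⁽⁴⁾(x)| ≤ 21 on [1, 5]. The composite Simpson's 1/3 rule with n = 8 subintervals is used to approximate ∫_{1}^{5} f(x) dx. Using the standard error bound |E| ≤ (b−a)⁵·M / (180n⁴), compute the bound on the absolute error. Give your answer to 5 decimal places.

0.02917

|E| ≤ (4)⁵·21 / (180·8⁴) = 21504/737280 = 0.02917.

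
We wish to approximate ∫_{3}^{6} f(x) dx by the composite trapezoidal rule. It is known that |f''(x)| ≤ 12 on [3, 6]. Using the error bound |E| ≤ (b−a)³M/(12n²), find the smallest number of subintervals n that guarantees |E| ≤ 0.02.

Need 324/(12n²) ≤ 0.02.
n² ≥ 324/(12·0.02) = 1350 ⇒ n ≥ 36.7423, so the smallest n is 37.

37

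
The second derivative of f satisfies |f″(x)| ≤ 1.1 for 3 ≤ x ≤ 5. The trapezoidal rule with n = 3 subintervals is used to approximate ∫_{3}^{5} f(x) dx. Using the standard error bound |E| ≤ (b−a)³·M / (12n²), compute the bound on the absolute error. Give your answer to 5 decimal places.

0.08148

|E| ≤ (2)³·1.1 / (12·3²) = 8.8/108 = 0.08148.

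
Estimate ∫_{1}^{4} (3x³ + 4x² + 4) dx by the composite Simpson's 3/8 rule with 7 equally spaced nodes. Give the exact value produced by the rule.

h = (4 − 1)/6 = 0.5.
Nodes x₀,…,x₆ = 1, 1.5, 2, 2.5, 3, 3.5, 4.
f(x) = 3x³ + 4x² + 4: f₀=11, f₁=23.125, f₂=44, f₃=75.875, f₄=121, f₅=181.625, f₆=260.
(3h/8)·[f₀ + 3f₁ + 3f₂ + 2f₃ + 3f₄ + 3f₅ + f₆] = 0.1875·(1532) = 287.25.

287.25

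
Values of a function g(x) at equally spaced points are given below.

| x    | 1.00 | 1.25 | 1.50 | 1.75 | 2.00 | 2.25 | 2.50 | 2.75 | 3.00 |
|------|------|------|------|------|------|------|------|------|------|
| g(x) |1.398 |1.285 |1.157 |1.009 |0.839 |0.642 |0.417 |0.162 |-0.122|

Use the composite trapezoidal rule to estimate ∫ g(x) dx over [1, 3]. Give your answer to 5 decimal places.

1.53725

h = 0.25, n = 8.
(h/2)·[y₀ + 2y₁ + 2y₂ + 2y₃ + 2y₄ + 2y₅ + 2y₆ + 2y₇ + y₈] = 0.125·(12.298) = 1.53725.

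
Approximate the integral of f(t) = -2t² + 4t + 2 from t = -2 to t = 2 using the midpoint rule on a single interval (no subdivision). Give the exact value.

8

M = (b−a)·f(0) = 4·(2) = 8.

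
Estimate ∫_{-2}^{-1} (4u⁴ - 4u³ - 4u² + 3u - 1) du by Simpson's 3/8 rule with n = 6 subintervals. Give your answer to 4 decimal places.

24.9676

h = (-1 − (-2))/6 = 0.166667.
Nodes u₀,…,u₆ = -2, -1.833333, -1.666667, -1.5, -1.333333, -1.166667, -1.
f(u) = 4u⁴ - 4u³ - 4u² + 3u - 1: f₀=73, f₁=49.891975, f₂=32.271605, f₃=19.25, f₄=10.012346, f₅=3.817901, f₆=0.
(3h/8)·[f₀ + 3f₁ + 3f₂ + 2f₃ + 3f₄ + 3f₅ + f₆] = 0.0625·(399.481481) = 24.9676.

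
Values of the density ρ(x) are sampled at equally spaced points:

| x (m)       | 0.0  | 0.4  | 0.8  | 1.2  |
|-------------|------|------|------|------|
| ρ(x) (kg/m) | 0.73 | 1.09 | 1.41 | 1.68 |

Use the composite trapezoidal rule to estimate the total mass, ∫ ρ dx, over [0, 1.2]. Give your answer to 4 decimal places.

h = 0.4, n = 3.
(h/2)·[y₀ + 2y₁ + 2y₂ + y₃] = 0.2·(7.41) = 1.4820.

1.4820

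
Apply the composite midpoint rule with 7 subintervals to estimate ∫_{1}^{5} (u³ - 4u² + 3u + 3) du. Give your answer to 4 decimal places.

38.1224

h = (5 − 1)/7 = 0.571429.
Midpoints m₁,…,m₇ = 1.285714, 1.857143, 2.428571, 3, 3.571429, 4.142857, 4.714286.
f(m₁)=2.370262, f(m₂)=1.180758, f(m₃)=1.017493, f(m₄)=3, f(m₅)=8.247813, f(m₆)=17.880466, f(m₇)=33.017493.
h·[f(m₁) + f(m₂) + f(m₃) + f(m₄) + f(m₅) + f(m₆) + f(m₇)] = 0.571429·(66.714286) = 38.1224.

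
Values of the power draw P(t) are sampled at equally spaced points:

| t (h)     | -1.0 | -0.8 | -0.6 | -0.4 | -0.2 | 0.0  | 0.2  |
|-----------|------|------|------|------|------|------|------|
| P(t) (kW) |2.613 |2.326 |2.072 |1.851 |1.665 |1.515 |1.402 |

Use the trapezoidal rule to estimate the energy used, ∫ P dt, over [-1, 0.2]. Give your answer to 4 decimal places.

2.2873

h = 0.2, n = 6.
(h/2)·[y₀ + 2y₁ + 2y₂ + 2y₃ + 2y₄ + 2y₅ + y₆] = 0.1·(22.873) = 2.2873.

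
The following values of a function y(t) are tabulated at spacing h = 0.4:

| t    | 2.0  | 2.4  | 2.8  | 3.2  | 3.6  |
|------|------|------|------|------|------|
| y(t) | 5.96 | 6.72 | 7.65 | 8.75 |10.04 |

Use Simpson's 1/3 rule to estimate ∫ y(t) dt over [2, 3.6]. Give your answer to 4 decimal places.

12.4240

h = 0.4, n = 4.
(h/3)·[y₀ + 4y₁ + 2y₂ + 4y₃ + y₄] = 0.133333·(93.18) = 12.4240.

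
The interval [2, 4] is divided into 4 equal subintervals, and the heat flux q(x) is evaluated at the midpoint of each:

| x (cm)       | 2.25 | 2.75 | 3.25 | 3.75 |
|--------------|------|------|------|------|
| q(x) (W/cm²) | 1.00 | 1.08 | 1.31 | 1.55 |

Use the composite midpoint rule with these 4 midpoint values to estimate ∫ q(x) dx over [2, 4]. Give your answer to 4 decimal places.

2.4700

h = 0.5, n = 4.
h·[y(m₁) + y(m₂) + y(m₃) + y(m₄)] = 0.5·(4.94) = 2.4700.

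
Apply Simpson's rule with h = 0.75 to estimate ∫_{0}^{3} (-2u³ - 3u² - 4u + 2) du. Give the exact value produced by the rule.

-79.5

h = (3 − 0)/4 = 0.75.
Nodes u₀,…,u₄ = 0, 0.75, 1.5, 2.25, 3.
f(u) = -2u³ - 3u² - 4u + 2: f₀=2, f₁=-3.53125, f₂=-17.5, f₃=-44.96875, f₄=-91.
(h/3)·[f₀ + 4f₁ + 2f₂ + 4f₃ + f₄] = 0.25·(-318) = -79.5.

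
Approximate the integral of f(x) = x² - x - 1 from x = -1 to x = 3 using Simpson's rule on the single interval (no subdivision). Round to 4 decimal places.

S = (b−a)/6 · [f(-1) + 4f(1) + f(3)] = 0.666667·[1 + 4·(-1) + 5] = 1.3333.

1.3333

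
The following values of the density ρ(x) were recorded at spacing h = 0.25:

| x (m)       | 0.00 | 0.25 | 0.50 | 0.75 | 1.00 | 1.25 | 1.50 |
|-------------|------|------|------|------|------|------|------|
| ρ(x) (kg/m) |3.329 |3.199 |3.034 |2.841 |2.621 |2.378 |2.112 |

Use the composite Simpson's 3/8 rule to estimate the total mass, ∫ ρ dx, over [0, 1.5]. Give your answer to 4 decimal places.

4.2018

h = 0.25, n = 6.
(3h/8)·[y₀ + 3y₁ + 3y₂ + 2y₃ + 3y₄ + 3y₅ + y₆] = 0.09375·(44.819) = 4.2018.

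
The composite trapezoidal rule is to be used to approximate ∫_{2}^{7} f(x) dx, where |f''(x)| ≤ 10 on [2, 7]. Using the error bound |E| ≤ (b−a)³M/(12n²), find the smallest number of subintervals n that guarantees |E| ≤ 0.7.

Need 1250/(12n²) ≤ 0.7.
n² ≥ 1250/(12·0.7) = 148.81 ⇒ n ≥ 12.1988, so the smallest n is 13.

13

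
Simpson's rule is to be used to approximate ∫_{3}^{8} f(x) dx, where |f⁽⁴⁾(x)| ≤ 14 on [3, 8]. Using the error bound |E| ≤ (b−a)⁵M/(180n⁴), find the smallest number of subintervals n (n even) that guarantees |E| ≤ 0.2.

6

Need 43750/(180n⁴) ≤ 0.2.
n⁴ ≥ 43750/(180·0.2) = 1215.28 ⇒ n ≥ 5.9043, so the smallest even n is 6. (n must be even for Simpson's rule.)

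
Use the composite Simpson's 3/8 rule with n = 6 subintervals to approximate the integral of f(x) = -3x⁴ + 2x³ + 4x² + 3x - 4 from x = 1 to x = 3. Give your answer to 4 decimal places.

-66.5556

h = (3 − 1)/6 = 0.333333.
Nodes x₀,…,x₆ = 1, 1.333333, 1.666667, 2, 2.333333, 2.666667, 3.
f(x) = -3x⁴ + 2x³ + 4x² + 3x - 4: f₀=2, f₁=2.370370, f₂=-1.777778, f₃=-14, f₄=-38.740741, f₅=-81.333333, f₆=-148.
(3h/8)·[f₀ + 3f₁ + 3f₂ + 2f₃ + 3f₄ + 3f₅ + f₆] = 0.125·(-532.444444) = -66.5556.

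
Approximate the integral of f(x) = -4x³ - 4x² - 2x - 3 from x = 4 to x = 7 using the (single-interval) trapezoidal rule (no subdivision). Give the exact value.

-2874

T = (b−a)/2 · [f(4) + f(7)] = 1.5·[(-331) + (-1585)] = -2874.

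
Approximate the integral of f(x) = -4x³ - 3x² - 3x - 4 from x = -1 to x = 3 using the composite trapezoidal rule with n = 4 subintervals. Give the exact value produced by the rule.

h = (3 − (-1))/4 = 1.
Nodes x₀,…,x₄ = -1, 0, 1, 2, 3.
f(x) = -4x³ - 3x² - 3x - 4: f₀=0, f₁=-4, f₂=-14, f₃=-54, f₄=-148.
(h/2)·[f₀ + 2f₁ + 2f₂ + 2f₃ + f₄] = 0.5·(-292) = -146.

-146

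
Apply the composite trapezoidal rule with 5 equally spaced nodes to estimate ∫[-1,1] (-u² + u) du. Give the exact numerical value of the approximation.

-0.75

h = (1 − (-1))/4 = 0.5.
Nodes u₀,…,u₄ = -1, -0.5, 0, 0.5, 1.
f(u) = -u² + u: f₀=-2, f₁=-0.75, f₂=0, f₃=0.25, f₄=0.
(h/2)·[f₀ + 2f₁ + 2f₂ + 2f₃ + f₄] = 0.25·(-3) = -0.75.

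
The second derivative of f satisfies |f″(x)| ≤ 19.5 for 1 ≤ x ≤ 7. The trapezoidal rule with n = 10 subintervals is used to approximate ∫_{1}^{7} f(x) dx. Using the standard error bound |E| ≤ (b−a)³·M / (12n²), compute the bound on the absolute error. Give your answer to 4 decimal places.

3.5100

|E| ≤ (6)³·19.5 / (12·10²) = 4212/1200 = 3.5100.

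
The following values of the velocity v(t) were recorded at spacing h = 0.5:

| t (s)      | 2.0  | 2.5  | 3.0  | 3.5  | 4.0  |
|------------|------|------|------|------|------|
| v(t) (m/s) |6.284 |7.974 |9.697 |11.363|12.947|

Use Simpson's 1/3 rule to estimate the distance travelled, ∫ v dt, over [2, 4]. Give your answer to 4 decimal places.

h = 0.5, n = 4.
(h/3)·[y₀ + 4y₁ + 2y₂ + 4y₃ + y₄] = 0.166667·(115.973) = 19.3288.

19.3288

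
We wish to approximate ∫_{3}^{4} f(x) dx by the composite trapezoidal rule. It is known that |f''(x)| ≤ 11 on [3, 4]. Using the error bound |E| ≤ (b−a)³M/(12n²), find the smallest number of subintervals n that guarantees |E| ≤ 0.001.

31

Need 11/(12n²) ≤ 0.001.
n² ≥ 11/(12·0.001) = 916.667 ⇒ n ≥ 30.2765, so the smallest n is 31.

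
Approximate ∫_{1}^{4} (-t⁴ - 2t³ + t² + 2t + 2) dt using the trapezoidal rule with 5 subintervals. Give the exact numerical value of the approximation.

h = (4 − 1)/5 = 0.6.
Nodes t₀,…,t₅ = 1, 1.6, 2.2, 2.8, 3.4, 4.
f(t) = -t⁴ - 2t³ + t² + 2t + 2: f₀=2, f₁=-6.9856, f₂=-33.4816, f₃=-89.9296, f₄=-191.8816, f₅=-358.
(h/2)·[f₀ + 2f₁ + 2f₂ + 2f₃ + 2f₄ + f₅] = 0.3·(-1000.5568) = -300.16704.

-300.16704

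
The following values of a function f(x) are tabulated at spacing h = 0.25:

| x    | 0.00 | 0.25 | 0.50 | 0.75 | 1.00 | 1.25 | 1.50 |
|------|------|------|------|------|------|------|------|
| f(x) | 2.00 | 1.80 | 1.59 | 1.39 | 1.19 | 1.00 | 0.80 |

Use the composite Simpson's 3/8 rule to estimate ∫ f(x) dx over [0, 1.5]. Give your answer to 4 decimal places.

2.0925

h = 0.25, n = 6.
(3h/8)·[y₀ + 3y₁ + 3y₂ + 2y₃ + 3y₄ + 3y₅ + y₆] = 0.09375·(22.32) = 2.0925.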